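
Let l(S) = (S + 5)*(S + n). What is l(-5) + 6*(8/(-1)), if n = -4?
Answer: -48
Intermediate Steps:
l(S) = (-4 + S)*(5 + S) (l(S) = (S + 5)*(S - 4) = (5 + S)*(-4 + S) = (-4 + S)*(5 + S))
l(-5) + 6*(8/(-1)) = (-20 - 5 + (-5)²) + 6*(8/(-1)) = (-20 - 5 + 25) + 6*(8*(-1)) = 0 + 6*(-8) = 0 - 48 = -48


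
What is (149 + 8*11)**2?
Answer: 56169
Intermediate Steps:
(149 + 8*11)**2 = (149 + 88)**2 = 237**2 = 56169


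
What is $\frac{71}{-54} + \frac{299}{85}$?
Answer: $\frac{10111}{4590} \approx 2.2028$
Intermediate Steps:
$\frac{71}{-54} + \frac{299}{85} = 71 \left(- \frac{1}{54}\right) + 299 \cdot \frac{1}{85} = - \frac{71}{54} + \frac{299}{85} = \frac{10111}{4590}$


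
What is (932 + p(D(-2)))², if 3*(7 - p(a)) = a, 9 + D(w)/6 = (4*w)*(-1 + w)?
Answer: 826281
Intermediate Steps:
D(w) = -54 + 24*w*(-1 + w) (D(w) = -54 + 6*((4*w)*(-1 + w)) = -54 + 6*(4*w*(-1 + w)) = -54 + 24*w*(-1 + w))
p(a) = 7 - a/3
(932 + p(D(-2)))² = (932 + (7 - (-54 - 24*(-2) + 24*(-2)²)/3))² = (932 + (7 - (-54 + 48 + 24*4)/3))² = (932 + (7 - (-54 + 48 + 96)/3))² = (932 + (7 - ⅓*90))² = (932 + (7 - 30))² = (932 - 23)² = 909² = 826281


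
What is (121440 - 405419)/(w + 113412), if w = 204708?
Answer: -283979/318120 ≈ -0.89268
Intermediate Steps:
(121440 - 405419)/(w + 113412) = (121440 - 405419)/(204708 + 113412) = -283979/318120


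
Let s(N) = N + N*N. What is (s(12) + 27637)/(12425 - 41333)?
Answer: -27793/28908 ≈ -0.96143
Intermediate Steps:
s(N) = N + N²
(s(12) + 27637)/(12425 - 41333) = (12*(1 + 12) + 27637)/(12425 - 41333) = (12*13 + 27637)/(-28908) = (156 + 27637)*(-1/28908) = 27793*(-1/28908) = -27793/28908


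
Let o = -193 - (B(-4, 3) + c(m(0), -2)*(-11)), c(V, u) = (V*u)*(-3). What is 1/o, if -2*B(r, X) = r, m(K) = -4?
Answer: -1/459 ≈ -0.0021787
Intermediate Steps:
c(V, u) = -3*V*u
B(r, X) = -r/2
o = -459 (o = -193 - (-1/2*(-4) - 3*(-4)*(-2)*(-11)) = -193 - (2 - 24*(-11)) = -193 - (2 + 264) = -193 - 1*266 = -193 - 266 = -459)
1/o = 1/(-459) = -1/459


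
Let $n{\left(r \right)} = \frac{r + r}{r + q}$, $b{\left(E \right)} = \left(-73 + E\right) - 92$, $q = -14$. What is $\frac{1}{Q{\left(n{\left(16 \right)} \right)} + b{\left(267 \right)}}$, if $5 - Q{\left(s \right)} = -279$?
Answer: $\frac{1}{386} \approx 0.0025907$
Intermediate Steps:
$b{\left(E \right)} = -165 + E$
$n{\left(r \right)} = \frac{2 r}{-14 + r}$ ($n{\left(r \right)} = \frac{r + r}{r - 14} = \frac{2 r}{-14 + r}$)
$Q{\left(s \right)} = 284$ ($Q{\left(s \right)} = 5 - -279 = 5 + 279 = 284$)
$\frac{1}{Q{\left(n{\left(16 \right)} \right)} + b{\left(267 \right)}} = \frac{1}{284 + \left(-165 + 267\right)} = \frac{1}{284 + 102} = \frac{1}{386}$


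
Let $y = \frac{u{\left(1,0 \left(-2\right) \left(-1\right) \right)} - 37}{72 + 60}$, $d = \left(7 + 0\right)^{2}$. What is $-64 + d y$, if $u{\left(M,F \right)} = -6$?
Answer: $- \frac{10555}{132} \approx -79.962$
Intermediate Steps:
$d = 49$ ($d = 7^{2} = 49$)
$y = - \frac{43}{132}$ ($y = \frac{-6 - 37}{72 + 60} = - \frac{43}{132} \approx -0.32576$)
$-64 + d y = -64 + 49 \left(- \frac{43}{132}\right) = -64 - \frac{2107}{132} = - \frac{10555}{132}$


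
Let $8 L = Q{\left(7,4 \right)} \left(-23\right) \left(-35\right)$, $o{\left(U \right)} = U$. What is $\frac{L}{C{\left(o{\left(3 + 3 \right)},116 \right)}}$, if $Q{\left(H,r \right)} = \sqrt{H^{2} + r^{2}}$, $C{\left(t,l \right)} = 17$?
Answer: $\frac{805 \sqrt{65}}{136} \approx 47.721$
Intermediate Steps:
$L = \frac{805 \sqrt{65}}{8}$ ($L = \frac{\sqrt{7^{2} + 4^{2}} \left(-23\right) \left(-35\right)}{8} = \frac{\sqrt{49 + 16} \left(-23\right) \left(-35\right)}{8} = \frac{\sqrt{65} \left(-23\right) \left(-35\right)}{8} = \frac{- 23 \sqrt{65} \left(-35\right)}{8} = \frac{805 \sqrt{65}}{8} \approx 811.26$)
$\frac{L}{C{\left(o{\left(3 + 3 \right)},116 \right)}} = \frac{\frac{805}{8} \sqrt{65}}{17} = \frac{805 \sqrt{65}}{8} \cdot \frac{1}{17} = \frac{805 \sqrt{65}}{136}$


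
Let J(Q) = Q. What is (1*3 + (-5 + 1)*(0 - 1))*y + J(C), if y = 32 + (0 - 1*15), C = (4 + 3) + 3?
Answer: 129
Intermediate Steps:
C = 10 (C = 7 + 3 = 10)
y = 17 (y = 32 + (0 - 15) = 32 - 15 = 17)
(1*3 + (-5 + 1)*(0 - 1))*y + J(C) = (1*3 + (-5 + 1)*(0 - 1))*17 + 10 = (3 - 4*(-1))*17 + 10 = (3 + 4)*17 + 10 = 7*17 + 10 = 119 + 10 = 129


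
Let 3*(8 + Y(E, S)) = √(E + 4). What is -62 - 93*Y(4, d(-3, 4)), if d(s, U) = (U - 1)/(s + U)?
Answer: 682 - 62*√2 ≈ 594.32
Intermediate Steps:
d(s, U) = (-1 + U)/(U + s)
Y(E, S) = -8 + √(4 + E)/3 (Y(E, S) = -8 + √(E + 4)/3 = -8 + √(4 + E)/3)
-62 - 93*Y(4, d(-3, 4)) = -62 - 93*(-8 + √(4 + 4)/3) = -62 - 93*(-8 + √8/3) = -62 - 93*(-8 + (2*√2)/3) = -62 - 93*(-8 + 2*√2/3) = -62 + (744 - 62*√2) = 682 - 62*√2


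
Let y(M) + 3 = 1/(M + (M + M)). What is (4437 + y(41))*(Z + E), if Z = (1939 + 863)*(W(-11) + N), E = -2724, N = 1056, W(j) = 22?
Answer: 548624756552/41 ≈ 1.3381e+10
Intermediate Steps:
y(M) = -3 + 1/(3*M) (y(M) = -3 + 1/(M + (M + M)) = -3 + 1/(M + 2*M) = -3 + 1/(3*M))
Z = 3020556 (Z = (1939 + 863)*(22 + 1056) = 2802*1078 = 3020556)
(4437 + y(41))*(Z + E) = (4437 + (-3 + (⅓)/41))*(3020556 - 2724) = (4437 + (-3 + (⅓)*(1/41)))*3017832 = (4437 + (-3 + 1/123))*3017832 = (4437 - 368/123)*3017832 = (545383/123)*3017832 = 548624756552/41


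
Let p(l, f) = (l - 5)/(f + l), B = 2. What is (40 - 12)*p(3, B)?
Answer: -56/5 ≈ -11.200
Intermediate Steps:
p(l, f) = (-5 + l)/(f + l)
(40 - 12)*p(3, B) = (40 - 12)*((-5 + 3)/(2 + 3)) = 28*(-2/5) = 28*((⅕)*(-2)) = 28*(-⅖) = -56/5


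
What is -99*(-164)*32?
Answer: 519552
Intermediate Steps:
-99*(-164)*32 = 16236*32 = 519552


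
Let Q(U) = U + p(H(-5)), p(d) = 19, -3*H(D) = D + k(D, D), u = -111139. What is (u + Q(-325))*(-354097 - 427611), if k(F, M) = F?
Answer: 87117448060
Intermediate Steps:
H(D) = -2*D/3 (H(D) = -(D + D)/3 = -2*D/3)
Q(U) = 19 + U (Q(U) = U + 19 = 19 + U)
(u + Q(-325))*(-354097 - 427611) = (-111139 + (19 - 325))*(-354097 - 427611) = (-111139 - 306)*(-781708) = -111445*(-781708) = 87117448060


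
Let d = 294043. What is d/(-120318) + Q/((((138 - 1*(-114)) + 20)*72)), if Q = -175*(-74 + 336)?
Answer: -939593201/196358976 ≈ -4.7851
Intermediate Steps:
Q = -45850 (Q = -175*262 = -45850)
d/(-120318) + Q/((((138 - 1*(-114)) + 20)*72)) = 294043/(-120318) - 45850*1/(72*((138 - 1*(-114)) + 20)) = 294043*(-1/120318) - 45850*1/(72*((138 + 114) + 20)) = -294043/120318 - 45850*1/(72*(252 + 20)) = -294043/120318 - 45850/(272*72) = -294043/120318 - 45850/19584 = -294043/120318 - 45850*1/19584 = -294043/120318 - 22925/9792 = -939593201/196358976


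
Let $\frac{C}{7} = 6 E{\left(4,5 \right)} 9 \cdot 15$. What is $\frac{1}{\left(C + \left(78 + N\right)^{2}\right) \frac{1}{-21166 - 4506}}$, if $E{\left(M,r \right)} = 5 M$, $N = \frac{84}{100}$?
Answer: $- \frac{16045000}{74759841} \approx -0.21462$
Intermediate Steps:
$N = \frac{21}{25}$ ($N = 84 \cdot \frac{1}{100} = \frac{21}{25} \approx 0.84$)
$C = 113400$ ($C = 7 \cdot 6 \cdot 5 \cdot 4 \cdot 9 \cdot 15 = 7 \cdot 6 \cdot 20 \cdot 9 \cdot 15 = 7 \cdot 6 \cdot 180 \cdot 15 = 7 \cdot 6 \cdot 2700 = 7 \cdot 16200 = 113400$)
$\frac{1}{\left(C + \left(78 + N\right)^{2}\right) \frac{1}{-21166 - 4506}} = \frac{1}{\left(113400 + \left(78 + \frac{21}{25}\right)^{2}\right) \frac{1}{-21166 - 4506}} = \frac{1}{\left(113400 + \left(\frac{1971}{25}\right)^{2}\right) \frac{1}{-25672}} = \frac{1}{\left(113400 + \frac{3884841}{625}\right) \left(- \frac{1}{25672}\right)} = \frac{1}{\frac{74759841}{625} \left(- \frac{1}{25672}\right)} = \frac{1}{- \frac{74759841}{16045000}} = - \frac{16045000}{74759841}$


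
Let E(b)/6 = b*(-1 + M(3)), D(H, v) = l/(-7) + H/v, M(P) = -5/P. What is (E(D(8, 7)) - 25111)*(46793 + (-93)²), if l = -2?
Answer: -9754299154/7 ≈ -1.3935e+9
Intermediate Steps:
D(H, v) = 2/7 + H/v (D(H, v) = -2/(-7) + H/v = -2*(-⅐) + H/v = 2/7 + H/v)
E(b) = -16*b (E(b) = 6*(b*(-1 - 5/3)) = 6*(b*(-8/3)) = 6*(-8*b/3) = -16*b)
(E(D(8, 7)) - 25111)*(46793 + (-93)²) = (-16*(2/7 + 8/7) - 25111)*(46793 + (-93)²) = (-16*(2/7 + 8*(⅐)) - 25111)*(46793 + 8649) = (-16*(2/7 + 8/7) - 25111)*55442 = (-16*10/7 - 25111)*55442 = (-160/7 - 25111)*55442 = -175937/7*55442 = -9754299154/7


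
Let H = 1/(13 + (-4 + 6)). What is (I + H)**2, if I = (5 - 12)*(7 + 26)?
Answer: 11999296/225 ≈ 53330.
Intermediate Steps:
H = 1/15 (H = 1/(13 + 2) = 1/15 ≈ 0.066667)
I = -231 (I = -7*33 = -231)
(I + H)**2 = (-231 + 1/15)**2 = (-3464/15)**2 = 11999296/225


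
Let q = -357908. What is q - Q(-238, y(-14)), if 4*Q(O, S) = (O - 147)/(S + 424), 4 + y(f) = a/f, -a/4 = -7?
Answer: -54401981/152 ≈ -3.5791e+5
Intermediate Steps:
a = 28 (a = -4*(-7) = 28)
y(f) = -4 + 28/f
Q(O, S) = (-147 + O)/(4*(424 + S)) (Q(O, S) = ((O - 147)/(S + 424))/4 = ((-147 + O)/(424 + S))/4 = (-147 + O)/(4*(424 + S)))
q - Q(-238, y(-14)) = -357908 - (-147 - 238)/(4*(424 + (-4 + 28/(-14)))) = -357908 - (-385)/(4*(424 + (-4 + 28*(-1/14)))) = -357908 - (-385)/(4*(424 + (-4 - 2))) = -357908 - (-385)/(4*(424 - 6)) = -357908 - (-385)/(4*418) = -357908 - 1*(-35/152) = -357908 + 35/152 = -54401981/152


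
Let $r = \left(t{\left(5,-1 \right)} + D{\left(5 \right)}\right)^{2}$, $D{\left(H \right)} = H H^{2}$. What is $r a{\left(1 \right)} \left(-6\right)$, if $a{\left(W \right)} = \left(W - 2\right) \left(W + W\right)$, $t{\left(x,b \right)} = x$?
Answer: $202800$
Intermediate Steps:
$D{\left(H \right)} = H^{3}$
$a{\left(W \right)} = 2 W \left(-2 + W\right)$ ($a{\left(W \right)} = \left(-2 + W\right) 2 W = 2 W \left(-2 + W\right)$)
$r = 16900$ ($r = \left(5 + 5^{3}\right)^{2} = \left(5 + 125\right)^{2} = 130^{2} = 16900$)
$r a{\left(1 \right)} \left(-6\right) = 16900 \cdot 2 \cdot 1 \left(-2 + 1\right) \left(-6\right) = 16900 \cdot 2 \cdot 1 \left(-1\right) \left(-6\right) = 16900 \left(-2\right) \left(-6\right) = \left(-33800\right) \left(-6\right) = 202800$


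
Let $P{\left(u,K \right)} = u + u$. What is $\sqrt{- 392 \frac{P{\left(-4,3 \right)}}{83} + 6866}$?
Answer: $\frac{\sqrt{47560162}}{83} \approx 83.089$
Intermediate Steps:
$P{\left(u,K \right)} = 2 u$
$\sqrt{- 392 \frac{P{\left(-4,3 \right)}}{83} + 6866} = \sqrt{- 392 \frac{2 \left(-4\right)}{83} + 6866} = \sqrt{- 392 \left(\left(-8\right) \frac{1}{83}\right) + 6866} = \sqrt{\left(-392\right) \left(- \frac{8}{83}\right) + 6866} = \sqrt{\frac{3136}{83} + 6866} = \sqrt{\frac{573014}{83}} = \frac{\sqrt{47560162}}{83}$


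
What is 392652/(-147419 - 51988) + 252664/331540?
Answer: -511518422/423791005 ≈ -1.2070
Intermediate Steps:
392652/(-147419 - 51988) + 252664/331540 = 392652/(-199407) + 252664*(1/331540) = 392652*(-1/199407) + 63166/82885 = -10068/5113 + 63166/82885 = -511518422/423791005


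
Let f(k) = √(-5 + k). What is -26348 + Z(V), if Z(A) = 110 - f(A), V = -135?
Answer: -26238 - 2*I*√35 ≈ -26238.0 - 11.832*I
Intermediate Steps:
Z(A) = 110 - √(-5 + A)
-26348 + Z(V) = -26348 + (110 - √(-5 - 135)) = -26348 + (110 - √(-140)) = -26348 + (110 - 2*I*√35) = -26238 - 2*I*√35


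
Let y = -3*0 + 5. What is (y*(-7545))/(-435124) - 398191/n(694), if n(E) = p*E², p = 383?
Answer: 424108723226/5016614977307 ≈ 0.084541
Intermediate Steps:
n(E) = 383*E²
y = 5 (y = 0 + 5 = 5)
(y*(-7545))/(-435124) - 398191/n(694) = (5*(-7545))/(-435124) - 398191/(383*694²) = -37725*(-1/435124) - 398191/(383*481636) = 37725/435124 - 398191/184466588 = 424108723226/5016614977307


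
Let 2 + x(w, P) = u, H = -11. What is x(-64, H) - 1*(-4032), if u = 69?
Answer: 4099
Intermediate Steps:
x(w, P) = 67 (x(w, P) = -2 + 69 = 67)
x(-64, H) - 1*(-4032) = 67 - 1*(-4032) = 67 + 4032 = 4099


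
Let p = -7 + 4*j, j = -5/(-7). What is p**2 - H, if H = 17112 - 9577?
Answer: -368374/49 ≈ -7517.8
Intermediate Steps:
H = 7535
j = 5/7 (j = -5*(-1/7) = 5/7 ≈ 0.71429)
p = -29/7 (p = -7 + 4*(5/7) = -7 + 20/7 = -29/7 ≈ -4.1429)
p**2 - H = (-29/7)**2 - 1*7535 = 841/49 - 7535 = -368374/49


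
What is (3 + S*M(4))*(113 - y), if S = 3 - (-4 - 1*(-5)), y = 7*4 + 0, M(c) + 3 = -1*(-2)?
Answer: 85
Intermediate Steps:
M(c) = -1 (M(c) = -3 - 1*(-2) = -3 + 2 = -1)
y = 28 (y = 28 + 0 = 28)
S = 2 (S = 3 - (-4 + 5) = 3 - 1*1 = 3 - 1 = 2)
(3 + S*M(4))*(113 - y) = (3 + 2*(-1))*(113 - 1*28) = (3 - 2)*(113 - 28) = 1*85 = 85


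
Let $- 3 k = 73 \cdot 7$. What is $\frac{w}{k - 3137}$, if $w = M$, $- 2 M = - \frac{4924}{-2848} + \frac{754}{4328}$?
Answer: $\frac{2199231}{7643750048} \approx 0.00028772$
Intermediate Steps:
$M = - \frac{733077}{770384}$ ($M = - \frac{- \frac{4924}{-2848} + \frac{754}{4328}}{2} = - \frac{\left(-4924\right) \left(- \frac{1}{2848}\right) + 754 \cdot \frac{1}{4328}}{2} = - \frac{\frac{1231}{712} + \frac{377}{2164}}{2} = \left(- \frac{1}{2}\right) \frac{733077}{385192} = - \frac{733077}{770384} \approx -0.95157$)
$k = - \frac{511}{3}$ ($k = - \frac{73 \cdot 7}{3} = \left(- \frac{1}{3}\right) 511 = - \frac{511}{3} \approx -170.33$)
$w = - \frac{733077}{770384} \approx -0.95157$
$\frac{w}{k - 3137} = - \frac{733077}{770384 \left(- \frac{511}{3} - 3137\right)} = - \frac{733077}{770384 \left(- \frac{9922}{3}\right)} = \left(- \frac{733077}{770384}\right) \left(- \frac{3}{9922}\right) = \frac{2199231}{7643750048}$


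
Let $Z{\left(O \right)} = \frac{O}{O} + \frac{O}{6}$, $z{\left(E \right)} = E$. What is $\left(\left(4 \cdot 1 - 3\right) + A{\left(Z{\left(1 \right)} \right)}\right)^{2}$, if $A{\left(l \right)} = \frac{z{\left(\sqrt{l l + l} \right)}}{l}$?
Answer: $\frac{\left(7 + \sqrt{91}\right)^{2}}{49} \approx 5.5827$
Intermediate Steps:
$Z{\left(O \right)} = 1 + \frac{O}{6}$ ($Z{\left(O \right)} = 1 + O \frac{1}{6} = 1 + \frac{O}{6}$)
$A{\left(l \right)} = \frac{\sqrt{l + l^{2}}}{l}$ ($A{\left(l \right)} = \frac{\sqrt{l l + l}}{l} = \frac{\sqrt{l^{2} + l}}{l} = \frac{\sqrt{l + l^{2}}}{l}$)
$\left(\left(4 \cdot 1 - 3\right) + A{\left(Z{\left(1 \right)} \right)}\right)^{2} = \left(\left(4 \cdot 1 - 3\right) + \frac{\sqrt{\left(1 + \frac{1}{6} \cdot 1\right) \left(1 + \left(1 + \frac{1}{6} \cdot 1\right)\right)}}{1 + \frac{1}{6} \cdot 1}\right)^{2} = \left(\left(4 - 3\right) + \frac{\sqrt{\left(1 + \frac{1}{6}\right) \left(1 + \left(1 + \frac{1}{6}\right)\right)}}{1 + \frac{1}{6}}\right)^{2} = \left(1 + \frac{\sqrt{\frac{7 \left(1 + \frac{7}{6}\right)}{6}}}{\frac{7}{6}}\right)^{2} = \left(1 + \frac{6 \sqrt{\frac{7}{6} \cdot \frac{13}{6}}}{7}\right)^{2} = \left(1 + \frac{6 \sqrt{\frac{91}{36}}}{7}\right)^{2} = \left(1 + \frac{6 \frac{\sqrt{91}}{6}}{7}\right)^{2} = \left(1 + \frac{\sqrt{91}}{7}\right)^{2}$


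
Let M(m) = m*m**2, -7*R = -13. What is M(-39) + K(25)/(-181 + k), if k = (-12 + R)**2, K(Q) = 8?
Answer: -56768381/957 ≈ -59319.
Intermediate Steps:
R = 13/7 (R = -1/7*(-13) = 13/7 ≈ 1.8571)
M(m) = m**3
k = 5041/49 (k = (-12 + 13/7)**2 = (-71/7)**2 = 5041/49 ≈ 102.88)
M(-39) + K(25)/(-181 + k) = (-39)**3 + 8/(-181 + 5041/49) = -59319 + 8/(-3828/49) = -59319 - 49/3828*8 = -59319 - 98/957 = -56768381/957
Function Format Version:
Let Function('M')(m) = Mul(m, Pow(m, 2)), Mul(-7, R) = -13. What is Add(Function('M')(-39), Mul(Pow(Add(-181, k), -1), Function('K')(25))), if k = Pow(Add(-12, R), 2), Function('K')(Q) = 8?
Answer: Rational(-56768381, 957) ≈ -59319.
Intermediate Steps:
R = Rational(13, 7) (R = Mul(Rational(-1, 7), -13) = Rational(13, 7) ≈ 1.8571)
Function('M')(m) = Pow(m, 3)
k = Rational(5041, 49) (k = Pow(Add(-12, Rational(13, 7)), 2) = Pow(Rational(-71, 7), 2) = Rational(5041, 49) ≈ 102.88)
Add(Function('M')(-39), Mul(Pow(Add(-181, k), -1), Function('K')(25))) = Add(Pow(-39, 3), Mul(Pow(Add(-181, Rational(5041, 49)), -1), 8)) = Add(-59319, Mul(Pow(Rational(-3828, 49), -1), 8)) = Add(-59319, Mul(Rational(-49, 3828), 8)) = Add(-59319, Rational(-98, 957)) = Rational(-56768381, 957)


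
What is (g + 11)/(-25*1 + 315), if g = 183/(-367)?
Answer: 1927/53215 ≈ 0.036212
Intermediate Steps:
g = -183/367 (g = 183*(-1/367) = -183/367 ≈ -0.49864)
(g + 11)/(-25*1 + 315) = (-183/367 + 11)/(-25*1 + 315) = 3854/(367*(-25 + 315)) = (3854/367)/290 = (3854/367)*(1/290) = 1927/53215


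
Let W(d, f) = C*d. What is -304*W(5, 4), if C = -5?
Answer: 7600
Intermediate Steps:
W(d, f) = -5*d
-304*W(5, 4) = -(-1520)*5 = -304*(-25) = 7600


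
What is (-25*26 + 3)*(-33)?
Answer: 21351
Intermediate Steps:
(-25*26 + 3)*(-33) = (-650 + 3)*(-33) = -647*(-33) = 21351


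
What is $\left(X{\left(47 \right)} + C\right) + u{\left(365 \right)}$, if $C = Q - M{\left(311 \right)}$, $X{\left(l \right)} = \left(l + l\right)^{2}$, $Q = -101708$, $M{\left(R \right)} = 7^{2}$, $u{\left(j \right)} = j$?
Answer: $-92556$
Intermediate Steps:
$M{\left(R \right)} = 49$
$X{\left(l \right)} = 4 l^{2}$ ($X{\left(l \right)} = \left(2 l\right)^{2} = 4 l^{2}$)
$C = -101757$ ($C = -101708 - 49 = -101757$)
$\left(X{\left(47 \right)} + C\right) + u{\left(365 \right)} = \left(4 \cdot 47^{2} - 101757\right) + 365 = \left(4 \cdot 2209 - 101757\right) + 365 = \left(8836 - 101757\right) + 365 = -92921 + 365 = -92556$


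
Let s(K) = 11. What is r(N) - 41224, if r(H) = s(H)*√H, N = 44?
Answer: -41224 + 22*√11 ≈ -41151.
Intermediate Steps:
r(H) = 11*√H
r(N) - 41224 = 11*√44 - 41224 = 11*(2*√11) - 41224 = 22*√11 - 41224 = -41224 + 22*√11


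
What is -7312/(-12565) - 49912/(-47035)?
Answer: 38842568/23639791 ≈ 1.6431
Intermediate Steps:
-7312/(-12565) - 49912/(-47035) = -7312*(-1/12565) - 49912*(-1/47035) = 7312/12565 + 49912/47035 = 38842568/23639791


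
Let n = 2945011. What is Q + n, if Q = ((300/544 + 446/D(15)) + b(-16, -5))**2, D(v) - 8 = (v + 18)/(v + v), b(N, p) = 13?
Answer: 451673215817665/153165376 ≈ 2.9489e+6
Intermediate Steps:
D(v) = 8 + (18 + v)/(2*v) (D(v) = 8 + (v + 18)/(v + v) = 8 + (18 + v)/((2*v)) = 8 + (18 + v)*(1/(2*v)) = 8 + (18 + v)/(2*v))
Q = 599498678529/153165376 (Q = ((300/544 + 446/(17/2 + 9/15)) + 13)**2 = ((300*(1/544) + 446/(17/2 + 9*(1/15))) + 13)**2 = ((75/136 + 446/(17/2 + 3/5)) + 13)**2 = ((75/136 + 446/(91/10)) + 13)**2 = ((75/136 + 446*(10/91)) + 13)**2 = ((75/136 + 4460/91) + 13)**2 = (613385/12376 + 13)**2 = (774273/12376)**2 = 599498678529/153165376 ≈ 3914.1)
Q + n = 599498678529/153165376 + 2945011 = 451673215817665/153165376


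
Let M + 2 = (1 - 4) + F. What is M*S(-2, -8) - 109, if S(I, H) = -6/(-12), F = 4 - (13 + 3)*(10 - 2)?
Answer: -347/2 ≈ -173.50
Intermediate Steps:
F = -124 (F = 4 - 16*8 = 4 - 1*128 = 4 - 128 = -124)
S(I, H) = ½ (S(I, H) = -6*(-1/12) = ½)
M = -129 (M = -2 + ((1 - 4) - 124) = -2 + (-3 - 124) = -2 - 127 = -129)
M*S(-2, -8) - 109 = -129*½ - 109 = -129/2 - 109 = -347/2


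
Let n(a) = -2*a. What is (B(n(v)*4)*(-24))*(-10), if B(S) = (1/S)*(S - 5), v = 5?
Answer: 270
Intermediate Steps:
B(S) = (-5 + S)/S
(B(n(v)*4)*(-24))*(-10) = (((-5 - 2*5*4)/((-2*5*4)))*(-24))*(-10) = (((-5 - 10*4)/((-10*4)))*(-24))*(-10) = (((-5 - 40)/(-40))*(-24))*(-10) = (-1/40*(-45)*(-24))*(-10) = ((9/8)*(-24))*(-10) = -27*(-10) = 270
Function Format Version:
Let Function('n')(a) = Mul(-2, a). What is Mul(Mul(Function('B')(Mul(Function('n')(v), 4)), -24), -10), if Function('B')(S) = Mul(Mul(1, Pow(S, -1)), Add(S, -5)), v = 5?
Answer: 270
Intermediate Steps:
Function('B')(S) = Mul(Pow(S, -1), Add(-5, S))
Mul(Mul(Function('B')(Mul(Function('n')(v), 4)), -24), -10) = Mul(Mul(Mul(Pow(Mul(Mul(-2, 5), 4), -1), Add(-5, Mul(Mul(-2, 5), 4))), -24), -10) = Mul(Mul(Mul(Pow(Mul(-10, 4), -1), Add(-5, Mul(-10, 4))), -24), -10) = Mul(Mul(Mul(Pow(-40, -1), Add(-5, -40)), -24), -10) = Mul(Mul(Mul(Rational(-1, 40), -45), -24), -10) = Mul(Mul(Rational(9, 8), -24), -10) = Mul(-27, -10) = 270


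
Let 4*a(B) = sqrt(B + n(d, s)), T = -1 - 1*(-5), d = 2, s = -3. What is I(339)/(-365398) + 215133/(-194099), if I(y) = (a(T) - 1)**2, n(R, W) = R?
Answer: -57170498051/51580644656 + sqrt(6)/730796 ≈ -1.1084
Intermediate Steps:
T = 4 (T = -1 + 5 = 4)
a(B) = sqrt(2 + B)/4 (a(B) = sqrt(B + 2)/4 = sqrt(2 + B)/4)
I(y) = (-1 + sqrt(6)/4)**2 (I(y) = (sqrt(2 + 4)/4 - 1)**2 = (sqrt(6)/4 - 1)**2 = (-1 + sqrt(6)/4)**2)
I(339)/(-365398) + 215133/(-194099) = ((4 - sqrt(6))**2/16)/(-365398) + 215133/(-194099) = ((4 - sqrt(6))**2/16)*(-1/365398) + 215133*(-1/194099) = -(4 - sqrt(6))**2/5846368 - 215133/194099 = -215133/194099 - (4 - sqrt(6))**2/5846368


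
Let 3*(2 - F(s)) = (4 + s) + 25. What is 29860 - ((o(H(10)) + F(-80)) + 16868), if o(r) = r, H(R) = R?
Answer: 12963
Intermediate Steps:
F(s) = -23/3 - s/3 (F(s) = 2 - ((4 + s) + 25)/3 = 2 - (29 + s)/3 = 2 + (-29/3 - s/3) = -23/3 - s/3)
29860 - ((o(H(10)) + F(-80)) + 16868) = 29860 - ((10 + (-23/3 - ⅓*(-80))) + 16868) = 29860 - ((10 + (-23/3 + 80/3)) + 16868) = 29860 - ((10 + 19) + 16868) = 29860 - (29 + 16868) = 29860 - 1*16897 = 29860 - 16897 = 12963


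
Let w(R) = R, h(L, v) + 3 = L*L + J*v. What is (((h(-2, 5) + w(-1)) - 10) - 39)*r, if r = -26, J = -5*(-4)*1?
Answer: -1326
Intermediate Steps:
J = 20 (J = 20*1 = 20)
h(L, v) = -3 + L**2 + 20*v (h(L, v) = -3 + (L*L + 20*v) = -3 + (L**2 + 20*v) = -3 + L**2 + 20*v)
(((h(-2, 5) + w(-1)) - 10) - 39)*r = ((((-3 + (-2)**2 + 20*5) - 1) - 10) - 39)*(-26) = ((((-3 + 4 + 100) - 1) - 10) - 39)*(-26) = (((101 - 1) - 10) - 39)*(-26) = ((100 - 10) - 39)*(-26) = (90 - 39)*(-26) = 51*(-26) = -1326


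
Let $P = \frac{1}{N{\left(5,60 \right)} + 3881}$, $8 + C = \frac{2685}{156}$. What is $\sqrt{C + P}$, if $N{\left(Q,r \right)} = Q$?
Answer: $\frac{\sqrt{23509132257}}{50518} \approx 3.0351$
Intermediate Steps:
$C = \frac{479}{52}$ ($C = -8 + \frac{2685}{156} = -8 + 2685 \cdot \frac{1}{156} = -8 + \frac{895}{52} = \frac{479}{52} \approx 9.2115$)
$P = \frac{1}{3886}$ ($P = \frac{1}{5 + 3881} = \frac{1}{3886} \approx 0.00025733$)
$\sqrt{C + P} = \sqrt{\frac{479}{52} + \frac{1}{3886}} = \sqrt{\frac{930723}{101036}} = \frac{\sqrt{23509132257}}{50518}$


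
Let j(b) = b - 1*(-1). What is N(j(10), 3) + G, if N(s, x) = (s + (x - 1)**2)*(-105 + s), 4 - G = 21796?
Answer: -23202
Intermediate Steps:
j(b) = 1 + b (j(b) = b + 1 = 1 + b)
G = -21792 (G = 4 - 1*21796 = 4 - 21796 = -21792)
N(s, x) = (-105 + s)*(s + (-1 + x)**2) (N(s, x) = (s + (-1 + x)**2)*(-105 + s) = (-105 + s)*(s + (-1 + x)**2))
N(j(10), 3) + G = ((1 + 10)**2 - 105*(1 + 10) - 105*(-1 + 3)**2 + (1 + 10)*(-1 + 3)**2) - 21792 = (11**2 - 105*11 - 105*2**2 + 11*2**2) - 21792 = (121 - 1155 - 105*4 + 11*4) - 21792 = (121 - 1155 - 420 + 44) - 21792 = -1410 - 21792 = -23202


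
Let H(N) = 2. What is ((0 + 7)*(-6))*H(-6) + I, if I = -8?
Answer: -92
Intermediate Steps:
((0 + 7)*(-6))*H(-6) + I = ((0 + 7)*(-6))*2 - 8 = (7*(-6))*2 - 8 = -42*2 - 8 = -84 - 8 = -92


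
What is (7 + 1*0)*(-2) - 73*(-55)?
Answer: 4001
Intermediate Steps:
(7 + 1*0)*(-2) - 73*(-55) = (7 + 0)*(-2) + 4015 = 7*(-2) + 4015 = -14 + 4015 = 4001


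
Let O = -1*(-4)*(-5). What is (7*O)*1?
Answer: -140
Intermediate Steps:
O = -20 (O = 4*(-5) = -20)
(7*O)*1 = (7*(-20))*1 = -140*1 = -140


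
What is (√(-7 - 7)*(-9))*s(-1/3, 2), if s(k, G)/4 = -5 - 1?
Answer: 216*I*√14 ≈ 808.2*I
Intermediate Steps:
s(k, G) = -24 (s(k, G) = 4*(-5 - 1) = 4*(-6) = -24)
(√(-7 - 7)*(-9))*s(-1/3, 2) = (√(-7 - 7)*(-9))*(-24) = (√(-14)*(-9))*(-24) = ((I*√14)*(-9))*(-24) = -9*I*√14*(-24) = 216*I*√14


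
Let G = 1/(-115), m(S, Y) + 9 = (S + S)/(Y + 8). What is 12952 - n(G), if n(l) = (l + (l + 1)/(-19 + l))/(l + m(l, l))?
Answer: 6740730197896/520439601 ≈ 12952.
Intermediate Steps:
m(S, Y) = -9 + 2*S/(8 + Y) (m(S, Y) = -9 + (S + S)/(Y + 8) = -9 + (2*S)/(8 + Y) = -9 + 2*S/(8 + Y))
G = -1/115 ≈ -0.0086956
n(l) = (l + (1 + l)/(-19 + l))/(l + (-72 - 7*l)/(8 + l)) (n(l) = (l + (l + 1)/(-19 + l))/(l + (-72 - 9*l + 2*l)/(8 + l)) = (l + (1 + l)/(-19 + l))/(l + (-72 - 7*l)/(8 + l)))
12952 - n(G) = 12952 - (8 + (-1/115)**3 - 143*(-1/115) - 10*(-1/115)**2)/(1368 + (-1/115)**3 - 91*(-1/115) - 18*(-1/115)**2) = 12952 - (8 - 1/1520875 + 143/115 - 10*1/13225)/(1368 - 1/1520875 + 91/115 - 18*1/13225) = 12952 - (8 - 1/1520875 + 143/115 - 2/2645)/(1368 - 1/1520875 + 91/115 - 18/13225) = 12952 - 14057024/(2081758404/1520875*1520875) = 12952 - 1520875*14057024/(2081758404*1520875) = 12952 - 1*3514256/520439601 = 12952 - 3514256/520439601 = 6740730197896/520439601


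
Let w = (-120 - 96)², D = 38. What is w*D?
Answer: 1772928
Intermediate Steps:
w = 46656 (w = (-216)² = 46656)
w*D = 46656*38 = 1772928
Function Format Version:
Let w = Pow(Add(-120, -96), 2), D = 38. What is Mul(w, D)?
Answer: 1772928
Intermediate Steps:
w = 46656 (w = Pow(-216, 2) = 46656)
Mul(w, D) = Mul(46656, 38) = 1772928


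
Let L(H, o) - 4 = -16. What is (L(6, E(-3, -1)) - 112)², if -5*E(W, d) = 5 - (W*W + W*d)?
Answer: 15376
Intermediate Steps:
E(W, d) = -1 + W²/5 + W*d/5 (E(W, d) = -(5 - (W*W + W*d))/5 = -(5 - (W² + W*d))/5 = -(5 + (-W² - W*d))/5 = -(5 - W² - W*d)/5 = -1 + W²/5 + W*d/5)
L(H, o) = -12 (L(H, o) = 4 - 16 = -12)
(L(6, E(-3, -1)) - 112)² = (-12 - 112)² = (-124)² = 15376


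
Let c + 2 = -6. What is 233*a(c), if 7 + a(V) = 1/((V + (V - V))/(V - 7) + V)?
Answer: -186167/112 ≈ -1662.2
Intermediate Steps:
c = -8 (c = -2 - 6 = -8)
a(V) = -7 + 1/(V + V/(-7 + V)) (a(V) = -7 + 1/((V + (V - V))/(V - 7) + V) = -7 + 1/((V + 0)/(-7 + V) + V) = -7 + 1/(V/(-7 + V) + V) = -7 + 1/(V + V/(-7 + V)))
233*a(c) = 233*((-7 - 7*(-8)² + 43*(-8))/((-8)*(-6 - 8))) = 233*(-⅛*(-7 - 7*64 - 344)/(-14)) = 233*(-⅛*(-1/14)*(-7 - 448 - 344)) = 233*(-⅛*(-1/14)*(-799)) = 233*(-799/112) = -186167/112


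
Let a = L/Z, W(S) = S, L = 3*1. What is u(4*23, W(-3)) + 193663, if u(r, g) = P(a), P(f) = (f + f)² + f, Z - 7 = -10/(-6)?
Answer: 65458373/338 ≈ 1.9366e+5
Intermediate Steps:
L = 3
Z = 26/3 (Z = 7 - 10/(-6) = 7 - 10*(-⅙) = 7 + 5/3 = 26/3 ≈ 8.6667)
a = 9/26 (a = 3/(26/3) = 3*(3/26) = 9/26 ≈ 0.34615)
P(f) = f + 4*f² (P(f) = (2*f)² + f = 4*f² + f = f + 4*f²)
u(r, g) = 279/338 (u(r, g) = 9*(1 + 4*(9/26))/26 = 9*(1 + 18/13)/26 = (9/26)*(31/13) = 279/338)
u(4*23, W(-3)) + 193663 = 279/338 + 193663 = 65458373/338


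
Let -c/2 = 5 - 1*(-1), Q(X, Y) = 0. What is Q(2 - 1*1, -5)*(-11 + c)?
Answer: 0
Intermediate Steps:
c = -12 (c = -2*(5 - 1*(-1)) = -2*(5 + 1) = -2*6 = -12)
Q(2 - 1*1, -5)*(-11 + c) = 0*(-11 - 12) = 0*(-23) = 0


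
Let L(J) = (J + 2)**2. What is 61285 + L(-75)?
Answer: 66614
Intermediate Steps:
L(J) = (2 + J)**2
61285 + L(-75) = 61285 + (2 - 75)**2 = 61285 + (-73)**2 = 61285 + 5329 = 66614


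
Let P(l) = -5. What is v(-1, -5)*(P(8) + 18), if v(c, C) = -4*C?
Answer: 260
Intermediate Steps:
v(-1, -5)*(P(8) + 18) = (-4*(-5))*(-5 + 18) = 20*13 = 260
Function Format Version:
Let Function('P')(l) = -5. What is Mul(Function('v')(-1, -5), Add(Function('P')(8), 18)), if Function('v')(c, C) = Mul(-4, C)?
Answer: 260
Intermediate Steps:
Mul(Function('v')(-1, -5), Add(Function('P')(8), 18)) = Mul(Mul(-4, -5), Add(-5, 18)) = Mul(20, 13) = 260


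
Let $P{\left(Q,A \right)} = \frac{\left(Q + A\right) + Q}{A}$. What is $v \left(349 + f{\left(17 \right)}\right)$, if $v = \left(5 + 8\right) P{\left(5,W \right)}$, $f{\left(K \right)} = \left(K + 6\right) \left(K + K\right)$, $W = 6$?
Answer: $39208$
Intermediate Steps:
$P{\left(Q,A \right)} = \frac{A + 2 Q}{A}$ ($P{\left(Q,A \right)} = \frac{\left(A + Q\right) + Q}{A} = \frac{A + 2 Q}{A}$)
$f{\left(K \right)} = 2 K \left(6 + K\right)$ ($f{\left(K \right)} = \left(6 + K\right) 2 K = 2 K \left(6 + K\right)$)
$v = \frac{104}{3}$ ($v = \left(5 + 8\right) \frac{6 + 2 \cdot 5}{6} = 13 \frac{6 + 10}{6} = 13 \cdot \frac{1}{6} \cdot 16 = 13 \cdot \frac{8}{3} = \frac{104}{3} \approx 34.667$)
$v \left(349 + f{\left(17 \right)}\right) = \frac{104 \left(349 + 2 \cdot 17 \left(6 + 17\right)\right)}{3} = \frac{104 \left(349 + 2 \cdot 17 \cdot 23\right)}{3} = \frac{104 \left(349 + 782\right)}{3} = \frac{104}{3} \cdot 1131 = 39208$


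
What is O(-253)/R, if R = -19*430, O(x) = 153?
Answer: -153/8170 ≈ -0.018727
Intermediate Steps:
R = -8170
O(-253)/R = 153/(-8170) = 153*(-1/8170) = -153/8170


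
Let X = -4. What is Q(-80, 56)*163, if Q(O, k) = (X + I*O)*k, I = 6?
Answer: -4417952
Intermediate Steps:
Q(O, k) = k*(-4 + 6*O) (Q(O, k) = (-4 + 6*O)*k = k*(-4 + 6*O))
Q(-80, 56)*163 = (2*56*(-2 + 3*(-80)))*163 = (2*56*(-2 - 240))*163 = (2*56*(-242))*163 = -27104*163 = -4417952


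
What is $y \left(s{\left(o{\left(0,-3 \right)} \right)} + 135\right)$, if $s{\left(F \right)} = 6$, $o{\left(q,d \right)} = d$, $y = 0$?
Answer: $0$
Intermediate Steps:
$y \left(s{\left(o{\left(0,-3 \right)} \right)} + 135\right) = 0 \left(6 + 135\right) = 0 \cdot 141 = 0$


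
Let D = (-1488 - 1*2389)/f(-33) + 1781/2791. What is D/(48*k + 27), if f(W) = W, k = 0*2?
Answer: 10879480/2486781 ≈ 4.3749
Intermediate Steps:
k = 0
D = 10879480/92103 (D = (-1488 - 1*2389)/(-33) + 1781/2791 = (-1488 - 2389)*(-1/33) + 1781*(1/2791) = -3877*(-1/33) + 1781/2791 = 3877/33 + 1781/2791 = 10879480/92103 ≈ 118.12)
D/(48*k + 27) = 10879480/(92103*(48*0 + 27)) = 10879480/(92103*(0 + 27)) = (10879480/92103)/27 = (10879480/92103)*(1/27) = 10879480/2486781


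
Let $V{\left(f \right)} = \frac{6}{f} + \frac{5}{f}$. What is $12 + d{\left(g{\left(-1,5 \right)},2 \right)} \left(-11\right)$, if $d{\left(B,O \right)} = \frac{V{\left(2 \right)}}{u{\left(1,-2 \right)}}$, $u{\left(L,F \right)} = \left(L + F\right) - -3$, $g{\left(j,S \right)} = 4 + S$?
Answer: $- \frac{73}{4} \approx -18.25$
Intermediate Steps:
$V{\left(f \right)} = \frac{11}{f}$
$u{\left(L,F \right)} = 3 + F + L$ ($u{\left(L,F \right)} = \left(F + L\right) + 3 = 3 + F + L$)
$d{\left(B,O \right)} = \frac{11}{4}$ ($d{\left(B,O \right)} = \frac{11 \cdot \frac{1}{2}}{3 - 2 + 1} = \frac{11 \cdot \frac{1}{2}}{2} = \frac{11}{2} \cdot \frac{1}{2} = \frac{11}{4}$)
$12 + d{\left(g{\left(-1,5 \right)},2 \right)} \left(-11\right) = 12 + \frac{11}{4} \left(-11\right) = 12 - \frac{121}{4} = - \frac{73}{4}$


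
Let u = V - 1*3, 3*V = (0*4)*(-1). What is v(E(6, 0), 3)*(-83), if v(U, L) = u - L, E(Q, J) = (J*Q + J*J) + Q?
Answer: 498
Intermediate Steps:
V = 0 (V = ((0*4)*(-1))/3 = (0*(-1))/3 = (⅓)*0 = 0)
E(Q, J) = Q + J² + J*Q (E(Q, J) = (J*Q + J²) + Q = (J² + J*Q) + Q = Q + J² + J*Q)
u = -3 (u = 0 - 1*3 = 0 - 3 = -3)
v(U, L) = -3 - L
v(E(6, 0), 3)*(-83) = (-3 - 1*3)*(-83) = (-3 - 3)*(-83) = -6*(-83) = 498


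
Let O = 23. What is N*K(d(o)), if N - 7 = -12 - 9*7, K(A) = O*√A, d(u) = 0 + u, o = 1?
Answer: -1564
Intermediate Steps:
d(u) = u
K(A) = 23*√A
N = -68 (N = 7 + (-12 - 9*7) = 7 + (-12 - 63) = 7 - 75 = -68)
N*K(d(o)) = -1564*√1 = -1564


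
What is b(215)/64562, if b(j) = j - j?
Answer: 0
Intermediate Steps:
b(j) = 0
b(215)/64562 = 0/64562 = 0*(1/64562) = 0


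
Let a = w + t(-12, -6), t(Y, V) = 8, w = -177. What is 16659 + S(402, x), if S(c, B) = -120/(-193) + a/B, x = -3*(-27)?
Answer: 260407250/15633 ≈ 16658.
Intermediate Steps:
a = -169 (a = -177 + 8 = -169)
x = 81
S(c, B) = 120/193 - 169/B (S(c, B) = -120/(-193) - 169/B = -120*(-1/193) - 169/B = 120/193 - 169/B)
16659 + S(402, x) = 16659 + (120/193 - 169/81) = 16659 - 22897/15633 = 260407250/15633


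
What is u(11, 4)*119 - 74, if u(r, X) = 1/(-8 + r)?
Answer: -103/3 ≈ -34.333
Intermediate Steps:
u(11, 4)*119 - 74 = 119/(-8 + 11) - 74 = 119/3 - 74 = -103/3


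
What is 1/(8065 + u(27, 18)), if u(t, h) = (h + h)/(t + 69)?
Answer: 8/64523 ≈ 0.00012399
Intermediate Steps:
u(t, h) = 2*h/(69 + t) (u(t, h) = (2*h)/(69 + t) = 2*h/(69 + t))
1/(8065 + u(27, 18)) = 1/(8065 + 2*18/(69 + 27)) = 1/(8065 + 2*18/96) = 1/(8065 + 2*18*(1/96)) = 1/(8065 + 3/8) = 1/(64523/8) = 8/64523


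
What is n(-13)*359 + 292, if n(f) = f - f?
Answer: 292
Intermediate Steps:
n(f) = 0
n(-13)*359 + 292 = 0*359 + 292 = 0 + 292 = 292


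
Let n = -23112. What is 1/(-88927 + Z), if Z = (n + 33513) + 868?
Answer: -1/77658 ≈ -1.2877e-5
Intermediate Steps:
Z = 11269 (Z = (-23112 + 33513) + 868 = 10401 + 868 = 11269)
1/(-88927 + Z) = 1/(-88927 + 11269) = 1/(-77658) = -1/77658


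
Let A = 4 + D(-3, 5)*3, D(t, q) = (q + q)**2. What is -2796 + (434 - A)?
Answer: -2666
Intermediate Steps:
D(t, q) = 4*q**2 (D(t, q) = (2*q)**2 = 4*q**2)
A = 304 (A = 4 + (4*5**2)*3 = 4 + (4*25)*3 = 4 + 100*3 = 4 + 300 = 304)
-2796 + (434 - A) = -2796 + (434 - 1*304) = -2796 + (434 - 304) = -2796 + 130 = -2666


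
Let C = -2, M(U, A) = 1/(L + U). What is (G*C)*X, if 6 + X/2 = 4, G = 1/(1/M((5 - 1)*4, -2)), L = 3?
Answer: 8/19 ≈ 0.42105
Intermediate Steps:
M(U, A) = 1/(3 + U)
G = 1/19 (G = 1/(1/(1/(3 + (5 - 1)*4))) = 1/(1/(1/(3 + 4*4))) = 1/(1/(1/(3 + 16))) = 1/(1/(1/19)) = 1/19 ≈ 0.052632)
X = -4 (X = -12 + 2*4 = -12 + 8 = -4)
(G*C)*X = ((1/19)*(-2))*(-4) = -2/19*(-4) = 8/19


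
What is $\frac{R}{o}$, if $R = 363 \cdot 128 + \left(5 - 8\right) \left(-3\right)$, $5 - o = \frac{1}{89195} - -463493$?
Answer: $- \frac{4145159235}{41340812161} \approx -0.10027$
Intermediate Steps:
$o = - \frac{41340812161}{89195}$ ($o = 5 - \left(\frac{1}{89195} - -463493\right) = 5 - \left(\frac{1}{89195} + 463493\right) = 5 - \frac{41341258136}{89195} = - \frac{41340812161}{89195} \approx -4.6349 \cdot 10^{5}$)
$R = 46473$ ($R = 46464 - -9 = 46464 + 9 = 46473$)
$\frac{R}{o} = \frac{46473}{- \frac{41340812161}{89195}} = 46473 \left(- \frac{89195}{41340812161}\right) = - \frac{4145159235}{41340812161}$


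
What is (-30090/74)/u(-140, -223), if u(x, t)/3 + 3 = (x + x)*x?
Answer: -5015/1450289 ≈ -0.0034579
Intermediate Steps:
u(x, t) = -9 + 6*x² (u(x, t) = -9 + 3*((x + x)*x) = -9 + 3*((2*x)*x) = -9 + 3*(2*x²) = -9 + 6*x²)
(-30090/74)/u(-140, -223) = (-30090/74)/(-9 + 6*(-140)²) = (-30090*1/74)/(-9 + 6*19600) = -15045/(37*(-9 + 117600)) = -15045/37/117591 = -15045/37*1/117591 = -5015/1450289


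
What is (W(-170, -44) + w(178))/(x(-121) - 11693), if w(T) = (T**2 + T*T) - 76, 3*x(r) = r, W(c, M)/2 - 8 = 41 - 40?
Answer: -18993/3520 ≈ -5.3957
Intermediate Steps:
W(c, M) = 18 (W(c, M) = 16 + 2*(41 - 40) = 16 + 2*1 = 16 + 2 = 18)
x(r) = r/3
w(T) = -76 + 2*T**2 (w(T) = (T**2 + T**2) - 76 = 2*T**2 - 76 = -76 + 2*T**2)
(W(-170, -44) + w(178))/(x(-121) - 11693) = (18 + (-76 + 2*178**2))/((1/3)*(-121) - 11693) = (18 + (-76 + 2*31684))/(-121/3 - 11693) = (18 + (-76 + 63368))/(-35200/3) = (18 + 63292)*(-3/35200) = 63310*(-3/35200) = -18993/3520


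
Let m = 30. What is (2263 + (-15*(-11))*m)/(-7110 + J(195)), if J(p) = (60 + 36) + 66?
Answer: -7213/6948 ≈ -1.0381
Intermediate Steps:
J(p) = 162 (J(p) = 96 + 66 = 162)
(2263 + (-15*(-11))*m)/(-7110 + J(195)) = (2263 - 15*(-11)*30)/(-7110 + 162) = (2263 + 165*30)/(-6948) = (2263 + 4950)*(-1/6948) = 7213*(-1/6948) = -7213/6948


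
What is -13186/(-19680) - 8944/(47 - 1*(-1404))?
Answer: -78442517/14277840 ≈ -5.4940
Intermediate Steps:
-13186/(-19680) - 8944/(47 - 1*(-1404)) = -13186*(-1/19680) - 8944/(47 + 1404) = 6593/9840 - 8944/1451 = -78442517/14277840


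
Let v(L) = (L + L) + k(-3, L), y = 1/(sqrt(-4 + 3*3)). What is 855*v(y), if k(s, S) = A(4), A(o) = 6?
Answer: 5130 + 342*sqrt(5) ≈ 5894.7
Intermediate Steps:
y = sqrt(5)/5 (y = 1/(sqrt(-4 + 9)) = 1/(sqrt(5)) = sqrt(5)/5 ≈ 0.44721)
k(s, S) = 6
v(L) = 6 + 2*L (v(L) = (L + L) + 6 = 2*L + 6 = 6 + 2*L)
855*v(y) = 855*(6 + 2*(sqrt(5)/5)) = 855*(6 + 2*sqrt(5)/5) = 5130 + 342*sqrt(5)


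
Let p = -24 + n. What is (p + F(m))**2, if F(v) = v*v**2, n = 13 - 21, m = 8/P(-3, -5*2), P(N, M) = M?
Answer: 16516096/15625 ≈ 1057.0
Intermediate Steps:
m = -4/5 (m = 8/((-5*2)) = 8/(-10) = 8*(-1/10) = -4/5 ≈ -0.80000)
n = -8
F(v) = v**3
p = -32 (p = -24 - 8 = -32)
(p + F(m))**2 = (-32 + (-4/5)**3)**2 = (-32 - 64/125)**2 = (-4064/125)**2 = 16516096/15625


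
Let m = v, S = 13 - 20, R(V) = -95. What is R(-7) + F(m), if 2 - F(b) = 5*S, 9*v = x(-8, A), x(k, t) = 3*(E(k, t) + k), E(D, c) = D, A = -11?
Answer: -58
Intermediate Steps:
S = -7
x(k, t) = 6*k (x(k, t) = 3*(k + k) = 3*(2*k) = 6*k)
v = -16/3 (v = (6*(-8))/9 = (⅑)*(-48) = -16/3 ≈ -5.3333)
m = -16/3 ≈ -5.3333
F(b) = 37 (F(b) = 2 - 5*(-7) = 2 - 1*(-35) = 2 + 35 = 37)
R(-7) + F(m) = -95 + 37 = -58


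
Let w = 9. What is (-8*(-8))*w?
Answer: 576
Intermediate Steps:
(-8*(-8))*w = -8*(-8)*9 = 64*9 = 576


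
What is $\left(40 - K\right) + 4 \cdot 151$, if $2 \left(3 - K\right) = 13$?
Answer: $\frac{1295}{2} \approx 647.5$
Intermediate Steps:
$K = - \frac{7}{2}$ ($K = 3 - \frac{13}{2} = - \frac{7}{2} \approx -3.5$)
$\left(40 - K\right) + 4 \cdot 151 = \left(40 - - \frac{7}{2}\right) + 4 \cdot 151 = \left(40 + \frac{7}{2}\right) + 604 = \frac{87}{2} + 604 = \frac{1295}{2}$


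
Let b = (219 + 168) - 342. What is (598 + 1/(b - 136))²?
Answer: 2961209889/8281 ≈ 3.5759e+5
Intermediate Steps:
b = 45 (b = 387 - 342 = 45)
(598 + 1/(b - 136))² = (598 + 1/(45 - 136))² = (598 + 1/(-91))² = (598 - 1/91)² = (54417/91)² = 2961209889/8281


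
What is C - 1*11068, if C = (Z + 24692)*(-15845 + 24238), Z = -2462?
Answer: 186565322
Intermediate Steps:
C = 186576390 (C = (-2462 + 24692)*(-15845 + 24238) = 22230*8393 = 186576390)
C - 1*11068 = 186576390 - 1*11068 = 186576390 - 11068 = 186565322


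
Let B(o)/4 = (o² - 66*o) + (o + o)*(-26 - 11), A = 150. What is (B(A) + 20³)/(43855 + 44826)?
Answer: 14000/88681 ≈ 0.15787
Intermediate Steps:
B(o) = -560*o + 4*o² (B(o) = 4*((o² - 66*o) + (o + o)*(-26 - 11)) = 4*((o² - 66*o) + (2*o)*(-37)) = 4*((o² - 66*o) - 74*o) = 4*(o² - 140*o) = -560*o + 4*o²)
(B(A) + 20³)/(43855 + 44826) = (4*150*(-140 + 150) + 20³)/(43855 + 44826) = (4*150*10 + 8000)/88681 = (6000 + 8000)*(1/88681) = 14000*(1/88681) = 14000/88681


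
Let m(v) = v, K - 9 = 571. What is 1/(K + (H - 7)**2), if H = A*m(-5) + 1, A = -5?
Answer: 1/941 ≈ 0.0010627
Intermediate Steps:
K = 580 (K = 9 + 571 = 580)
H = 26 (H = -5*(-5) + 1 = 25 + 1 = 26)
1/(K + (H - 7)**2) = 1/(580 + (26 - 7)**2) = 1/(580 + 19**2) = 1/(580 + 361) = 1/941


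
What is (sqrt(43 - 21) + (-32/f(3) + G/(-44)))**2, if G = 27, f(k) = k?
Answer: 2600449/17424 - 1489*sqrt(22)/66 ≈ 43.427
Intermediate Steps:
(sqrt(43 - 21) + (-32/f(3) + G/(-44)))**2 = (sqrt(43 - 21) + (-32/3 + 27/(-44)))**2 = (sqrt(22) + (-32*1/3 + 27*(-1/44)))**2 = (sqrt(22) + (-32/3 - 27/44))**2 = (sqrt(22) - 1489/132)**2 = (-1489/132 + sqrt(22))**2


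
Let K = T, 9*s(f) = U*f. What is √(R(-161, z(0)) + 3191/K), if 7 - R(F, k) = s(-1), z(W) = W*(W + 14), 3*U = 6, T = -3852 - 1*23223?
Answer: 2*√144263/285 ≈ 2.6654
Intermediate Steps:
T = -27075 (T = -3852 - 23223 = -27075)
U = 2 (U = (⅓)*6 = 2)
z(W) = W*(14 + W)
s(f) = 2*f/9 (s(f) = (2*f)/9 = 2*f/9)
R(F, k) = 65/9 (R(F, k) = 7 - 2*(-1)/9 = 7 - 1*(-2/9) = 7 + 2/9 = 65/9)
K = -27075
√(R(-161, z(0)) + 3191/K) = √(65/9 + 3191/(-27075)) = √(65/9 + 3191*(-1/27075)) = √(65/9 - 3191/27075) = √(577052/81225) = 2*√144263/285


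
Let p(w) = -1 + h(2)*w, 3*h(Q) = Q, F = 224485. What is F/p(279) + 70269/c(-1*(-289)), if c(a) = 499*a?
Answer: 6477241220/5335807 ≈ 1213.9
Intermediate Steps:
h(Q) = Q/3
p(w) = -1 + 2*w/3 (p(w) = -1 + ((⅓)*2)*w = -1 + 2*w/3)
F/p(279) + 70269/c(-1*(-289)) = 224485/(-1 + (⅔)*279) + 70269/((499*(-1*(-289)))) = 224485/(-1 + 186) + 70269/((499*289)) = 224485/185 + 70269/144211 = 224485*(1/185) + 70269*(1/144211) = 44897/37 + 70269/144211 = 6477241220/5335807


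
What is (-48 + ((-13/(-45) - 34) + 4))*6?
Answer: -6994/15 ≈ -466.27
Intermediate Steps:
(-48 + ((-13/(-45) - 34) + 4))*6 = (-48 + ((-13*(-1/45) - 34) + 4))*6 = (-48 + ((13/45 - 34) + 4))*6 = (-48 + (-1517/45 + 4))*6 = (-48 - 1337/45)*6 = -3497/45*6 = -6994/15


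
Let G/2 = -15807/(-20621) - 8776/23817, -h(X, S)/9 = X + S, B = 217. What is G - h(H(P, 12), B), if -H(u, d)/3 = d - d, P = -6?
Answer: 56445211651/28890021 ≈ 1953.8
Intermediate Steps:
H(u, d) = 0 (H(u, d) = -3*(d - d) = -3*0 = 0)
h(X, S) = -9*S - 9*X (h(X, S) = -9*(X + S) = -9*(S + X) = -9*S - 9*X)
G = 23000638/28890021 (G = 2*(-15807/(-20621) - 8776/23817) = 2*(-15807*(-1/20621) - 8776*1/23817) = 2*(15807/20621 - 8776/23817) = 2*(11500319/28890021) = 23000638/28890021 ≈ 0.79614)
G - h(H(P, 12), B) = 23000638/28890021 - (-9*217 - 9*0) = 23000638/28890021 - (-1953 + 0) = 23000638/28890021 - 1*(-1953) = 23000638/28890021 + 1953 = 56445211651/28890021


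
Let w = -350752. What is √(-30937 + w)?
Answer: I*√381689 ≈ 617.81*I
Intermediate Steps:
√(-30937 + w) = √(-30937 - 350752) = √(-381689) = I*√381689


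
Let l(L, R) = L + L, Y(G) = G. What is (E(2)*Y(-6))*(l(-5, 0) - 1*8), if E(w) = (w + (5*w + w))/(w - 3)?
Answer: -1512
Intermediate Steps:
l(L, R) = 2*L
E(w) = 7*w/(-3 + w) (E(w) = (w + 6*w)/(-3 + w) = (7*w)/(-3 + w) = 7*w/(-3 + w))
(E(2)*Y(-6))*(l(-5, 0) - 1*8) = ((7*2/(-3 + 2))*(-6))*(2*(-5) - 1*8) = ((7*2/(-1))*(-6))*(-10 - 8) = ((7*2*(-1))*(-6))*(-18) = -14*(-6)*(-18) = 84*(-18) = -1512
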